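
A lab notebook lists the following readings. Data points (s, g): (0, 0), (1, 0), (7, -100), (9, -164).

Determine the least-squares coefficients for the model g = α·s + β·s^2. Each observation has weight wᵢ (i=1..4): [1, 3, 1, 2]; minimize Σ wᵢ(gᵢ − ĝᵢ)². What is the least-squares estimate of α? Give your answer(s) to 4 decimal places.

α = 0.9878

Forming XᵀWX = [[214, 1804]; [1804, 15526]] and XᵀWg = [-3652, -31468]ᵀ gives XᵀWX·[α, β]ᵀ = XᵀWg.
Δ = 214·15526 − 1804² = 68148.
α = ((-3652)·15526 − 1804·(-31468))/68148 = 1870/1893; β = (214·(-31468) − 1804·(-3652))/68148 = -4054/1893.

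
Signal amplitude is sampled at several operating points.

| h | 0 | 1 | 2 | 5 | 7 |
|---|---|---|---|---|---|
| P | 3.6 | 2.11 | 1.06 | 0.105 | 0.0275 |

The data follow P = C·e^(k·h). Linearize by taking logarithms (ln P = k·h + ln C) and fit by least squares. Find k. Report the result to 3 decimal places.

With ln Pᵢ as the transformed response and hᵢ as the regressor:
Σh = 15.0000, Σ(h)² = 79.0000, Σln P = -3.7615, Σh·ln P = -35.5607.
Equations: 79.0000·k + 15.0000·ln C = -35.5607;  15.0000·k + 5·ln C = -3.7615.
Slope k = (n·Σh·ln P − Σh·Σln P)/(n·Σ(h)² − (Σh)²) = (5·-35.5607 − 15.0000·-3.7615)/170.0000 = -0.71401; ln C = (Σln P − k·Σh)/n = 1.38973.

k = -0.714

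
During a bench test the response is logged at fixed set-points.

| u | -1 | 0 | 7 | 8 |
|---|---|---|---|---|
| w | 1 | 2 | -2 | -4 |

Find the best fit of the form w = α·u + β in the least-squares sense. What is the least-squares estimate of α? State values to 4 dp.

XᵀX·[α, β]ᵀ = Xᵀw reads: 114·α + 14·β = -47;  14·α + 4·β = -3.
Eliminating β: 4·(row 1) − 14·(row 2) gives 260·α = 4·(-47) − 14·(-3) = -146, so α = -73/130.
Then β = ((-3) − 14·(-73/130))/4 = 79/65.

α = -0.5615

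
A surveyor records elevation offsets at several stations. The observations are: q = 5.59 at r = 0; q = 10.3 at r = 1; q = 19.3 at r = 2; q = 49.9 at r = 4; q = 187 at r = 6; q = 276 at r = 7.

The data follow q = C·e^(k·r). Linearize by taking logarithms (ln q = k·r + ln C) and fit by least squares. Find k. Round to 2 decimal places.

With ln qᵢ as the transformed response and rᵢ as the regressor:
Sums: Σr = 20.0000, Σ(r)² = 106.0000, Σln q = 21.7748, Σr·ln q = 94.6219.
Normal system: [[106.0000, 20.0000]; [20.0000, 6]]·[k, ln C]ᵀ = [94.6219, 21.7748]ᵀ.
Slope k = (n·Σr·ln q − Σr·Σln q)/(n·Σ(r)² − (Σr)²) = (6·94.6219 − 20.0000·21.7748)/236.0000 = 0.56032; ln C = (Σln q − k·Σr)/n = 1.76138.

k = 0.56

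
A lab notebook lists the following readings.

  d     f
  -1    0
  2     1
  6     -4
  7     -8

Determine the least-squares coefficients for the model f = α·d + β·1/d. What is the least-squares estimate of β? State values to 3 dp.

The normal equations are: 90·α + 4·β = -78;  4·α + (1145/882)·β = -55/42.
det = 90·(1145/882) − 4² = 4941/49.
α = ((-78)·(1145/882) − 4·(-55/42))/(4941/49) = -4705/4941; β = (90·(-55/42) − 4·(-78))/(4941/49) = 1057/549.

β = 1.925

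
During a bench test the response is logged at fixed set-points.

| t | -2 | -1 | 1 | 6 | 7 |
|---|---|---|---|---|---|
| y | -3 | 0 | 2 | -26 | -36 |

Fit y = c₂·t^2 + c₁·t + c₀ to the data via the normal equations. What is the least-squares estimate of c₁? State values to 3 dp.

With design matrix A, AᵀA = [[3715, 551, 91]; [551, 91, 11]; [91, 11, 5]] and Aᵀy = [-2710, -400, -63]ᵀ.
Solving the 3×3 system (Gaussian elimination) gives c₂ = -3980/4521, c₁ = 6419/9042, c₀ = 5607/3014.

c₁ = 0.710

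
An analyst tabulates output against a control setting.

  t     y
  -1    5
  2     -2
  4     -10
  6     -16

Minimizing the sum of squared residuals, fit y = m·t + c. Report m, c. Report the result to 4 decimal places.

Forming MᵀM = [[57, 11]; [11, 4]] and Mᵀy = [-145, -23]ᵀ gives MᵀM·[m, c]ᵀ = Mᵀy.
Eliminating c: 4·(row 1) − 11·(row 2) gives 107·m = 4·(-145) − 11·(-23) = -327, so m = -327/107.
Then c = ((-23) − 11·(-327/107))/4 = 284/107.

m = -3.0561, c = 2.6542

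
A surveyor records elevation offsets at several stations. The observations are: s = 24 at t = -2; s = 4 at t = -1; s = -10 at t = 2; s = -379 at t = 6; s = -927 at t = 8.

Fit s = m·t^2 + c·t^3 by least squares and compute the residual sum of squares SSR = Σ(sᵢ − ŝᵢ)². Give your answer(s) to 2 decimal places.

SSR = 6.00

Setting ∂/∂m … = 0 gives: 5425·m + 40543·c = -72912;  40543·m + 308929·c = -556764.
Δ = 5425·308929 − 40543² = 32204976.
m = ((-72912)·308929 − 40543·(-556764))/32204976 = 4020967/2683748; c = (5425·(-556764) − 40543·(-72912))/32204976 = -5364457/2683748.
Residuals: 1352607/670937, 337392/670937, -1423/670937, -793148/670937, 356425/670937; SSR = 4023483/670937.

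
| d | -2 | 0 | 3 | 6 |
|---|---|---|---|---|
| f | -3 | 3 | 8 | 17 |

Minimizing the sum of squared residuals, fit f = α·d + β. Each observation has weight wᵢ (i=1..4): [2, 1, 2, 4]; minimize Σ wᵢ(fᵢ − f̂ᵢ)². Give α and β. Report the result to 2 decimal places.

α = 2.47, β = 1.88

With design matrix M, MᵀWM = [[170, 26]; [26, 9]] and MᵀWf = [468, 81]ᵀ.
Determinant 170·9 − 26² = 854.
α = (468·9 − 26·81)/854 = 1053/427; β = (170·81 − 26·468)/854 = 801/427.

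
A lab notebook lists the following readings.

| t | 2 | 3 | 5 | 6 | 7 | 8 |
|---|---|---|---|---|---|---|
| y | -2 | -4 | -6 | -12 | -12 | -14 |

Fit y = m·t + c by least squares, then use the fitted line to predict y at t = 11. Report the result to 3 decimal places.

From the data, Σt·t = 187, Σt = 31, Σ1 = 6.
For Xᵀy: Σt·y = -314, Σy = -50.
Eliminating c: 6·(row 1) − 31·(row 2) gives 161·m = 6·(-314) − 31·(-50) = -334, so m = -334/161.
Then c = ((-50) − 31·(-334/161))/6 = 384/161.
At t = 11: ŷ = (-334/161)·(11) + (384/161)·(1) = -470/23.

ŷ = -20.435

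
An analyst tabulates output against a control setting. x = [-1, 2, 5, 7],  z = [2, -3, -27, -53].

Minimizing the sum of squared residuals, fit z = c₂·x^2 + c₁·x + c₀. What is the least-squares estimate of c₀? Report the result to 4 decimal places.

Entries of MᵀM: Σx^2·x^2 = 3043, Σx^2·x = 475, Σx^2 = 79, Σx·x = 79, Σx = 13, Σ1 = 4.
Moment sums: Σx^2·z = -3282, Σx·z = -514, Σz = -81.
MᵀM·[c₂, c₁, c₀]ᵀ = Mᵀz becomes [[3043, 475, 79]; [475, 79, 13]; [79, 13, 4]]·[c₂, c₁, c₀]ᵀ = [-3282, -514, -81]ᵀ.
Inverting the 3×3 Gram matrix, [c₂, c₁, c₀]ᵀ = [-1577/1524, -1033/1524, 607/254]ᵀ.

c₀ = 2.3898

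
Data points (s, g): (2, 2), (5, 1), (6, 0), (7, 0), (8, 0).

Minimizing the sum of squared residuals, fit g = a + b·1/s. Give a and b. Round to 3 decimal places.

a = -0.623, b = 5.388

Normal-equation sums: Σ1 = 5, Σ1/s = 953/840, Σ1/s·1/s = 249649/705600.
And Σg = 3, Σ1/s·g = 6/5.
AᵀA·[a, b]ᵀ = Aᵀg becomes [[5, 953/840]; [953/840, 249649/705600]]·[a, b]ᵀ = [3, 6/5]ᵀ.
Δ = 5·(249649/705600) − (953/840)² = 85009/176400.
a = (3·(249649/705600) − (953/840)·(6/5))/(85009/176400) = -211677/340036; b = (5·(6/5) − (953/840)·3)/(85009/176400) = 458010/85009.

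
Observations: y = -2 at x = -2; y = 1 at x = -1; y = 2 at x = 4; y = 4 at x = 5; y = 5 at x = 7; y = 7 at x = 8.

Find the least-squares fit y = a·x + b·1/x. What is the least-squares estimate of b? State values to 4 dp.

Entries of AᵀA: Σx·x = 159, Σx·1/x = 6, Σ1/x·1/x = 108861/78400.
Right-hand side: Σx·y = 122, Σ1/x·y = 809/280.
So AᵀA·[a, b]ᵀ = Aᵀy: [[159, 6]; [6, 108861/78400]]·[a, b]ᵀ = [122, 809/280]ᵀ.
Eliminating b: (108861/78400)·(row 1) − 6·(row 2) gives (14486499/78400)·a = (108861/78400)·122 − 6·(809/280) = 5960961/39200, so a = 1324658/1609611.
Then b = ((809/280) − 6·(1324658/1609611))/(108861/78400) = -791560/536537.

b = -1.4753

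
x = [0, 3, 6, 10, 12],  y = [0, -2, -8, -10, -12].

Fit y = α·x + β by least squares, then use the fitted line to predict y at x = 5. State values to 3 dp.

ŷ = -5.165

Entries of AᵀA: Σx·x = 289, Σx = 31, Σ1 = 5.
For Aᵀy: Σx·y = -298, Σy = -32.
Determinant 289·5 − 31² = 484.
α = ((-298)·5 − 31·(-32))/484 = -249/242; β = (289·(-32) − 31·(-298))/484 = -5/242.
At x = 5: ŷ = (-249/242)·(5) + (-5/242)·(1) = -625/121.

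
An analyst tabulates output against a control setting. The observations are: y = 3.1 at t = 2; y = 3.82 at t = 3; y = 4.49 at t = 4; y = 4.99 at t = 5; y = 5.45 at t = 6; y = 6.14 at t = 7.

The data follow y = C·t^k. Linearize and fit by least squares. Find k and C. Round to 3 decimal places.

Let Y = ln y. Fitting Y = k·ln t + ln C by least squares:
Σln t = 8.5252, Σ(ln t)² = 13.1965, Σln y = 9.0914, Σln t·ln y = 13.4953.
Normal system: [[13.1965, 8.5252]; [8.5252, 6]]·[k, ln C]ᵀ = [13.4953, 9.0914]ᵀ.
Slope k = (n·Σln t·ln y − Σln t·Σln y)/(n·Σ(ln t)² − (Σln t)²) = (6·13.4953 − 8.5252·9.0914)/6.5005 = 0.53328; ln C = (Σln y − k·Σln t)/n = 0.75751, so C = exp(0.75751) = 2.13297.

k = 0.533, C = 2.133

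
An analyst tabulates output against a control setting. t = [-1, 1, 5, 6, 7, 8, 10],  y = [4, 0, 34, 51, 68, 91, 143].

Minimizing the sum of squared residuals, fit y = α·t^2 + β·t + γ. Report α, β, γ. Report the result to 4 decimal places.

Entries of MᵀM: Σt^2·t^2 = 18420, Σt^2·t = 2196, Σt^2 = 276, Σt·t = 276, Σt = 36, Σ1 = 7.
For Mᵀy: Σt^2·y = 26146, Σt·y = 3106, Σy = 391.
Row-reducing yields α = 4535/2982, β = -1409/1491, γ = 375/497.

α = 1.5208, β = -0.9450, γ = 0.7545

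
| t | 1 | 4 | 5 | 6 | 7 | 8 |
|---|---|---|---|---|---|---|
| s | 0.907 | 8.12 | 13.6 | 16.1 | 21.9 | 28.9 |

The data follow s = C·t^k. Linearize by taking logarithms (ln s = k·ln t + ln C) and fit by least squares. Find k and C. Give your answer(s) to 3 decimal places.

k = 1.648, C = 0.891

Taking logs, ln s = k·ln t + ln C, so regress ln s on ln t.
Over the data: Σln t = 8.8128, Σ(ln t)² = 15.8331, Σln s = 13.8359, Σln t·ln s = 25.0840.
Normal system: [[15.8331, 8.8128]; [8.8128, 6]]·[k, ln C]ᵀ = [25.0840, 13.8359]ᵀ.
Solving (det = 17.3327): k = 1.64834, ln C = -0.11511, so C = exp(-0.11511) = 0.89127.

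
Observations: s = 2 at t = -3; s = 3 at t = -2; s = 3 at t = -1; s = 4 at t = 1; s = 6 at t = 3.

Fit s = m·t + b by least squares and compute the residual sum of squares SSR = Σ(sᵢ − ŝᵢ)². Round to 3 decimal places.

Entries of AᵀA: Σt·t = 24, Σt = -2, Σ1 = 5.
And Σt·s = 7, Σs = 18.
Normal equations: [[24, -2]; [-2, 5]]·[m, b]ᵀ = [7, 18]ᵀ.
Determinant 24·5 − (-2)² = 116.
m = (7·5 − (-2)·18)/116 = 71/116; b = (24·18 − (-2)·7)/116 = 223/58.
Residuals: -1/116, 11/29, -27/116, -53/116, 37/116; SSR = 59/116.

SSR = 0.509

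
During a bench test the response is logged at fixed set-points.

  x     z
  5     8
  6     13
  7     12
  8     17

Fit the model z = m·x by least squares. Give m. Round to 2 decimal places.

m = 1.94

The normal equations are: 174·m = 338.
(Σx·x = 174, Σx·z = 338.)
Hence m = 338 / 174 ≈ 1.94253.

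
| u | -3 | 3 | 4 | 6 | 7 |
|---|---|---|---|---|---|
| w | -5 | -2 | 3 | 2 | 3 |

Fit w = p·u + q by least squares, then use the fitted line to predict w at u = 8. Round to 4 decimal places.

ŵ = 4.0033

Entries of XᵀX: Σu·u = 119, Σu = 17, Σ1 = 5.
And Σu·w = 54, Σw = 1.
Normal equations: [[119, 17]; [17, 5]]·[p, q]ᵀ = [54, 1]ᵀ.
Eliminating q: 5·(row 1) − 17·(row 2) gives 306·p = 5·54 − 17·1 = 253, so p = 253/306.
Then q = (1 − 17·(253/306))/5 = -47/18.
At u = 8: ŵ = (253/306)·(8) + (-47/18)·(1) = 1225/306.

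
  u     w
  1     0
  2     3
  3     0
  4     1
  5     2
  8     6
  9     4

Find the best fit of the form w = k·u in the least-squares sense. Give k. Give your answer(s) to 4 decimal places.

Forming XᵀX = [[200]] and Xᵀw = [104]ᵀ gives XᵀX·[k]ᵀ = Xᵀw.
Hence k = 104 / 200 ≈ 0.52.

k = 0.5200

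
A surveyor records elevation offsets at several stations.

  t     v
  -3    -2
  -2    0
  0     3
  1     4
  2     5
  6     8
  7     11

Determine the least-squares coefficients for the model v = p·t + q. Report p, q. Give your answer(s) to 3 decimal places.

p = 1.160, q = 2.320

The normal equations are: 103·p + 11·q = 145;  11·p + 7·q = 29.
Eliminating q: 7·(row 1) − 11·(row 2) gives 600·p = 7·145 − 11·29 = 696, so p = 29/25.
Then q = (29 − 11·(29/25))/7 = 58/25.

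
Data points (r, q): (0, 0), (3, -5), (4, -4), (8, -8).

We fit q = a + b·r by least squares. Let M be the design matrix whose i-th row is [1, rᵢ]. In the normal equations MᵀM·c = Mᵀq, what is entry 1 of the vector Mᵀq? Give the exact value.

Entry 1 ↔ basis 1, so (Mᵀq)_{1} = Σᵢ qᵢ = (1)·(0) + (1)·(-5) + (1)·(-4) + (1)·(-8) = -17.

-17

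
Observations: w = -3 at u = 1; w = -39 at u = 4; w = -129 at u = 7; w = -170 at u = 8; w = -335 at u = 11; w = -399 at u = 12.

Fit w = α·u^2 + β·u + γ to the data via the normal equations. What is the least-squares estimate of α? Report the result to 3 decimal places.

Compute the Gram sums: Σu^2·u^2 = 42131, Σu^2·u = 3979, Σu^2 = 395, Σu·u = 395, Σu = 43, Σ1 = 6.
And Σu^2·w = -115819, Σu·w = -10895, Σw = -1075.
Normal equations: [[42131, 3979, 395]; [3979, 395, 43]; [395, 43, 6]]·[α, β, γ]ᵀ = [-115819, -10895, -1075]ᵀ.
Inverting the 3×3 Gram matrix, [α, β, γ]ᵀ = [-124037/41030, 132383/41030, -67092/20515]ᵀ.

α = -3.023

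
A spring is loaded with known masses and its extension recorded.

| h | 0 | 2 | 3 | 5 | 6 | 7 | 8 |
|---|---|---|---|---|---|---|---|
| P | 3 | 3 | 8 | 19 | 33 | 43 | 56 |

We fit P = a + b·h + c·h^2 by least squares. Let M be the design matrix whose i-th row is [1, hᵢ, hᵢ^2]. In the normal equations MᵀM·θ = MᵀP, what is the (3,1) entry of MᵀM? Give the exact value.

Row 3 ↔ basis h^2, column 1 ↔ basis 1, so (MᵀM)_{3,1} = Σᵢ h^2 = (0)·(1) + (4)·(1) + (9)·(1) + (25)·(1) + (36)·(1) + (49)·(1) + (64)·(1) = 187.

187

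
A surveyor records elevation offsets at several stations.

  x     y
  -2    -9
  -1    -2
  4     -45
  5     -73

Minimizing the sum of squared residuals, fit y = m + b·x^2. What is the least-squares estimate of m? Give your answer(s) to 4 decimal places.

m = 2.0163

With design matrix M, MᵀM = [[4, 46]; [46, 898]] and Mᵀy = [-129, -2583]ᵀ.
Eliminating b: 898·(row 1) − 46·(row 2) gives 1476·m = 898·(-129) − 46·(-2583) = 2976, so m = 248/123.
Then b = ((-2583) − 46·(248/123))/898 = -733/246.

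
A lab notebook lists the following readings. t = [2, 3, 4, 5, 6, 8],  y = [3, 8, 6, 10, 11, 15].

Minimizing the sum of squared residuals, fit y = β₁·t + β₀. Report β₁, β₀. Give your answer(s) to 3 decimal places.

β₁ = 1.829, β₀ = 0.300

Compute the Gram sums: Σt·t = 154, Σt = 28, Σ1 = 6.
Moment sums: Σt·y = 290, Σy = 53.
So MᵀM·[β₁, β₀]ᵀ = Mᵀy: [[154, 28]; [28, 6]]·[β₁, β₀]ᵀ = [290, 53]ᵀ.
Eliminating β₀: 6·(row 1) − 28·(row 2) gives 140·β₁ = 6·290 − 28·53 = 256, so β₁ = 64/35.
Then β₀ = (53 − 28·(64/35))/6 = 3/10.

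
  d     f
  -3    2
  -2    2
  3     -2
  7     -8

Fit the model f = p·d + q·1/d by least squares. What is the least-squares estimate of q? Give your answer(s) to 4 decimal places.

The normal equations are: 71·p + 4·q = -72;  4·p + (869/1764)·q = -73/21.
det = 71·(869/1764) − 4² = 33475/1764.
p = ((-72)·(869/1764) − 4·(-73/21))/(33475/1764) = -7608/6695; q = (71·(-73/21) − 4·(-72))/(33475/1764) = 14532/6695.

q = 2.1706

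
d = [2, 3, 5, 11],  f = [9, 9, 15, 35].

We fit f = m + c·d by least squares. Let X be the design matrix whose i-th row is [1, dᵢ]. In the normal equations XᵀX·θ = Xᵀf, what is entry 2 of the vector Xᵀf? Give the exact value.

Entry 2 ↔ basis d, so (Xᵀf)_{2} = Σᵢ (d)·fᵢ = (2)·(9) + (3)·(9) + (5)·(15) + (11)·(35) = 505.

505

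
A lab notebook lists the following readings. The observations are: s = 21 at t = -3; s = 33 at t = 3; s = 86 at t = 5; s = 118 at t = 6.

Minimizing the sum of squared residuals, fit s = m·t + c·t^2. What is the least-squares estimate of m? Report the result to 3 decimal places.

The normal system AᵀA·[m, c]ᵀ = Aᵀs is [[79, 341]; [341, 2083]]·[m, c]ᵀ = [1174, 6884]ᵀ.
Determinant 79·2083 − 341² = 48276.
m = (1174·2083 − 341·6884)/48276 = 16333/8046; c = (79·6884 − 341·1174)/48276 = 23917/8046.

m = 2.030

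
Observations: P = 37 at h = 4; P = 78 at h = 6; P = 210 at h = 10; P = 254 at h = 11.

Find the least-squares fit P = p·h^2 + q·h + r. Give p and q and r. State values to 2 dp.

p = 2.11, q = -0.72, r = 6.14

Forming AᵀA = [[26193, 2611, 273]; [2611, 273, 31]; [273, 31, 4]] and AᵀP = [55134, 5510, 579]ᵀ gives AᵀA·[p, q, r]ᵀ = AᵀP.
Solving the 3×3 system (Gaussian elimination) gives p = 2474/1171, q = -843/1171, r = 7185/1171.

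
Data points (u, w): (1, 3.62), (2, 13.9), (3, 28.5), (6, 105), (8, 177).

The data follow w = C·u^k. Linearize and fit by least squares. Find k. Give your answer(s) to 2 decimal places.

k = 1.87

Let Y = ln w. Fitting Y = k·ln u + ln C by least squares:
Σln u = 5.6630, Σ(ln u)² = 9.2219, Σln w = 17.0984, Σln u·ln w = 24.6068.
Normal system: [[9.2219, 5.6630]; [5.6630, 5]]·[k, ln C]ᵀ = [24.6068, 17.0984]ᵀ.
Solving (det = 14.0403): k = 1.86653, ln C = 1.30566.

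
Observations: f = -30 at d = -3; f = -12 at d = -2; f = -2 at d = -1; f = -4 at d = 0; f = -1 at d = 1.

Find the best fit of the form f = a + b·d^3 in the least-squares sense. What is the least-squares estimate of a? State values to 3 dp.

From the data, Σ1 = 5, Σd^3 = -35, Σd^3·d^3 = 795.
For Aᵀf: Σf = -49, Σd^3·f = 907.
AᵀA·[a, b]ᵀ = Aᵀf becomes [[5, -35]; [-35, 795]]·[a, b]ᵀ = [-49, 907]ᵀ.
det = 5·795 − (-35)² = 2750.
a = ((-49)·795 − (-35)·907)/2750 = -721/275; b = (5·907 − (-35)·(-49))/2750 = 282/275.

a = -2.622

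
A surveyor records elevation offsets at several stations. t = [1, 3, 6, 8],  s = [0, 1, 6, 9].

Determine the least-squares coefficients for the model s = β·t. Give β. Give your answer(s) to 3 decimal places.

β = 1.009

Setting ∂/∂β … = 0 gives: 110·β = 111.
Hence β = 111 / 110 ≈ 1.00909.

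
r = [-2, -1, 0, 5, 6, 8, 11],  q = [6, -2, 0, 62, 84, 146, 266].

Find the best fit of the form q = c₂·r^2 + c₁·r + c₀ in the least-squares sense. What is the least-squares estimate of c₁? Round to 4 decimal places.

Normal-equation sums: Σr^2·r^2 = 20675, Σr^2·r = 2175, Σr^2 = 251, Σr·r = 251, Σr = 27, Σ1 = 7.
And Σr^2·q = 46126, Σr·q = 4898, Σq = 562.
XᵀX·[c₂, c₁, c₀]ᵀ = Xᵀq becomes [[20675, 2175, 251]; [2175, 251, 27]; [251, 27, 7]]·[c₂, c₁, c₀]ᵀ = [46126, 4898, 562]ᵀ.
Inverting the 3×3 Gram matrix, [c₂, c₁, c₀]ᵀ = [227257/112889, 231194/112889, 22839/112889]ᵀ.

c₁ = 2.0480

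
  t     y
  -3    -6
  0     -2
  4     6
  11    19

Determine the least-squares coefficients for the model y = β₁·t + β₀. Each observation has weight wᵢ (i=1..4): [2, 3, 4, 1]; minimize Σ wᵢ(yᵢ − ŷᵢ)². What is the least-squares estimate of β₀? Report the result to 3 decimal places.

The normal system MᵀWM·[β₁, β₀]ᵀ = MᵀWy is [[203, 21]; [21, 10]]·[β₁, β₀]ᵀ = [341, 25]ᵀ.
Δ = 203·10 − 21² = 1589.
β₁ = (341·10 − 21·25)/1589 = 2885/1589; β₀ = (203·25 − 21·341)/1589 = -298/227.

β₀ = -1.313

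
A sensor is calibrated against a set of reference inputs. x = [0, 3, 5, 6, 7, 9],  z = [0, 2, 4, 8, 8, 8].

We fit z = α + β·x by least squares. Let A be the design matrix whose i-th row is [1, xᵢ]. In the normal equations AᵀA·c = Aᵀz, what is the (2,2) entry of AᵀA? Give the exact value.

Row 2 ↔ basis x, column 2 ↔ basis x, so (AᵀA)_{2,2} = Σᵢ (x)·(x) = (0)·(0) + (3)·(3) + (5)·(5) + (6)·(6) + (7)·(7) + (9)·(9) = 200.

200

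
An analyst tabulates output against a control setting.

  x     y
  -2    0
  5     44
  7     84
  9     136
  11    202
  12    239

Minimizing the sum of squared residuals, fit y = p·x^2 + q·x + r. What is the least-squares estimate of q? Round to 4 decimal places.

q = 1.5845

Normal-equation sums: Σx^2·x^2 = 44980, Σx^2·x = 4248, Σx^2 = 424, Σx·x = 424, Σx = 42, Σ1 = 6.
For Mᵀy: Σx^2·y = 75090, Σx·y = 7122, Σy = 705.
MᵀM·[p, q, r]ᵀ = Mᵀy becomes [[44980, 4248, 424]; [4248, 424, 42]; [424, 42, 6]]·[p, q, r]ᵀ = [75090, 7122, 705]ᵀ.
Row-reducing yields p = 72861/47078, q = 372981/235390, r = -348381/117695.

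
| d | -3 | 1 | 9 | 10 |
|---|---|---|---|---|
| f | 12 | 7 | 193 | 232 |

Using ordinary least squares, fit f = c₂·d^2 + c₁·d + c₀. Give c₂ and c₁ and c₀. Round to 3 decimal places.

The normal equations are: 16643·c₂ + 1703·c₁ + 191·c₀ = 38948;  1703·c₂ + 191·c₁ + 17·c₀ = 4028;  191·c₂ + 17·c₁ + 4·c₀ = 444.
Solving the 3×3 system (Gaussian elimination) gives c₂ = 6643/3300, c₁ = 48199/16500, c₀ = 6773/2750.

c₂ = 2.013, c₁ = 2.921, c₀ = 2.463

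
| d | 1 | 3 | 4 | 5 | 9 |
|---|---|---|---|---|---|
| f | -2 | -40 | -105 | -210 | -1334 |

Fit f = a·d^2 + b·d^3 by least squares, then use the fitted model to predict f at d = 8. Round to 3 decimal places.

f̂ = -925.788

With design matrix M, MᵀM = [[7524, 63442]; [63442, 551892]] and Mᵀf = [-115346, -1006538]ᵀ.
Eliminating b: 551892·(row 1) − 63442·(row 2) gives 127548044·a = 551892·(-115346) − 63442·(-1006538) = 198249164, so a = 49562291/31887011.
Then b = ((-1006538) − 63442·(49562291/31887011))/551892 = -63852745/31887011.
At d = 8: f̂ = (49562291/31887011)·(64) + (-63852745/31887011)·(512) = -2270816832/2452847.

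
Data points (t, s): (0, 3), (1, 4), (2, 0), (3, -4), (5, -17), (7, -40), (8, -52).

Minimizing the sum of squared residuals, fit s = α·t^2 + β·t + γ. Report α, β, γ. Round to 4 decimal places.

The normal equations are: 7220·α + 1016·β + 152·γ = -5745;  1016·α + 152·β + 26·γ = -789;  152·α + 26·β + 7·γ = -106.
(Σt^2·t^2 = 7220, Σt^2·t = 1016, Σt^2 = 152, Σt·t = 152, Σt = 26, Σ1 = 7, Σt^2·s = -5745, Σt·s = -789, Σs = -106.)
Row-reducing yields α = -557/604, β = 229/604, γ = 1049/302.

α = -0.9222, β = 0.3791, γ = 3.4735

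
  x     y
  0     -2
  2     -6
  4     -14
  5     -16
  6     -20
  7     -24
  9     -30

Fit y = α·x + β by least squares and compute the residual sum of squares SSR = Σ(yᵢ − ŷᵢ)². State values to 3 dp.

SSR = 4.381

Compute the Gram sums: Σx·x = 211, Σx = 33, Σ1 = 7.
Right-hand side: Σx·y = -706, Σy = -112.
Eliminating β: 7·(row 1) − 33·(row 2) gives 388·α = 7·(-706) − 33·(-112) = -1246, so α = -623/194.
Then β = ((-112) − 33·(-623/194))/7 = -167/194.
Residuals: -221/194, 249/194, -57/194, 89/97, 25/194, -64/97, -23/97; SSR = 425/97.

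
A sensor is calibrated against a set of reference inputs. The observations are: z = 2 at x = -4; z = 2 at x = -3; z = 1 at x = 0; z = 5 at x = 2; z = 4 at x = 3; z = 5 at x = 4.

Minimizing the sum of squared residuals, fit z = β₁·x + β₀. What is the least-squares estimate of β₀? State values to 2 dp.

Compute the Gram sums: Σx·x = 54, Σx = 2, Σ1 = 6.
Right-hand side: Σx·z = 28, Σz = 19.
AᵀA·[β₁, β₀]ᵀ = Aᵀz becomes [[54, 2]; [2, 6]]·[β₁, β₀]ᵀ = [28, 19]ᵀ.
det = 54·6 − 2² = 320.
β₁ = (28·6 − 2·19)/320 = 13/32; β₀ = (54·19 − 2·28)/320 = 97/32.

β₀ = 3.03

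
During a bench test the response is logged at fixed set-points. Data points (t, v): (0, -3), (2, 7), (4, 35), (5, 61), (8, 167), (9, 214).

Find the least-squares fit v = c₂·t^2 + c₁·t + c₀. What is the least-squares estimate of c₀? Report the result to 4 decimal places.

Setting ∂/∂c₂ … = 0 gives: 11554·c₂ + 1438·c₁ + 190·c₀ = 30135;  1438·c₂ + 190·c₁ + 28·c₀ = 3721;  190·c₂ + 28·c₁ + 6·c₀ = 481.
(Σt^2·t^2 = 11554, Σt^2·t = 1438, Σt^2 = 190, Σt·t = 190, Σt = 28, Σ1 = 6, Σt^2·v = 30135, Σt·v = 3721, Σv = 481.)
Inverting the 3×3 Gram matrix, [c₂, c₁, c₀]ᵀ = [105469/36870, -31316/18435, -15304/6145]ᵀ.

c₀ = -2.4905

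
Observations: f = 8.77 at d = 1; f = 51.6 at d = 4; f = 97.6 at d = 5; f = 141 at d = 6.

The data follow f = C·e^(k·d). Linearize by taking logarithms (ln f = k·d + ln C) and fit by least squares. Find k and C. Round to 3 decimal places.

k = 0.569, C = 5.132

Taking logs, ln f = k·d + ln C, so regress ln f on d.
Sums: Σd = 16.0000, Σ(d)² = 78.0000, Σln f = 15.6445, Σd·ln f = 70.5424.
Normal system: [[78.0000, 16.0000]; [16.0000, 4]]·[k, ln C]ᵀ = [70.5424, 15.6445]ᵀ.
Slope k = (n·Σd·ln f − Σd·Σln f)/(n·Σ(d)² − (Σd)²) = (4·70.5424 − 16.0000·15.6445)/56.0000 = 0.56888; ln C = (Σln f − k·Σd)/n = 1.63558, so C = exp(1.63558) = 5.13246.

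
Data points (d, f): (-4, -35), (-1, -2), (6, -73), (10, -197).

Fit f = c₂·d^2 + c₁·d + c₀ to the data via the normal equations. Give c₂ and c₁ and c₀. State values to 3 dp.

Normal-equation sums: Σd^2·d^2 = 11553, Σd^2·d = 1151, Σd^2 = 153, Σd·d = 153, Σd = 11, Σ1 = 4.
Right-hand side: Σd^2·f = -22890, Σd·f = -2266, Σf = -307.
Inverting the 3×3 Gram matrix, [c₂, c₁, c₀]ᵀ = [-23578/11893, 2517/11893, -17851/11893]ᵀ.

c₂ = -1.983, c₁ = 0.212, c₀ = -1.501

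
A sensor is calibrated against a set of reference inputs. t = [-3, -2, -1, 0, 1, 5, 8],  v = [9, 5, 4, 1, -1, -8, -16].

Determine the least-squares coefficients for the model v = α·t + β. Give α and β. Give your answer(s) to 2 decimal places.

α = -2.14, β = 1.59

Compute the Gram sums: Σt·t = 104, Σt = 8, Σ1 = 7.
Right-hand side: Σt·v = -210, Σv = -6.
AᵀA·[α, β]ᵀ = Aᵀv becomes [[104, 8]; [8, 7]]·[α, β]ᵀ = [-210, -6]ᵀ.
Determinant 104·7 − 8² = 664.
α = ((-210)·7 − 8·(-6))/664 = -711/332; β = (104·(-6) − 8·(-210))/664 = 132/83.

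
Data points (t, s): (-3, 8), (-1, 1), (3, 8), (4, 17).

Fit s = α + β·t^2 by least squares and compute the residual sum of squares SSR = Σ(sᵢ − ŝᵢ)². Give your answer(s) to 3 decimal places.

SSR = 2.346

Sums needed: Σ1 = 4, Σt^2 = 35, Σt^2·t^2 = 419.
For Xᵀs: Σs = 34, Σt^2·s = 417.
So XᵀX·[α, β]ᵀ = Xᵀs: [[4, 35]; [35, 419]]·[α, β]ᵀ = [34, 417]ᵀ.
Δ = 4·419 − 35² = 451.
α = (34·419 − 35·417)/451 = -349/451; β = (4·417 − 35·34)/451 = 478/451.
Residuals: -345/451, 322/451, -345/451, 368/451; SSR = 1058/451.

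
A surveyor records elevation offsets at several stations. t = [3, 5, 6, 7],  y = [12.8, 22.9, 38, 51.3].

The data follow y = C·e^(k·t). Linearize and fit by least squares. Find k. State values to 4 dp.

k = 0.3543

Taking logs, ln y = k·t + ln C, so regress ln y on t.
Over the data: Σt = 21.0000, Σ(t)² = 119.0000, Σln y = 13.2559, Σt·ln y = 72.6934.
Normal system: [[119.0000, 21.0000]; [21.0000, 4]]·[k, ln C]ᵀ = [72.6934, 13.2559]ᵀ.
Δ = 119.0000·4 − (21.0000)² = 35.0000; k = (72.6934·4 − 21.0000·13.2559)/35.0000 = 0.35430, ln C = (119.0000·13.2559 − 21.0000·72.6934)/35.0000 = 1.45390.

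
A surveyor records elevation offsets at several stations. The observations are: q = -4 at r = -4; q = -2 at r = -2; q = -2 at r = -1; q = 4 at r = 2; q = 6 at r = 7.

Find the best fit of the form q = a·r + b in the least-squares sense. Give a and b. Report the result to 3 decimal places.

a = 0.973, b = 0.011

The normal equations are: 74·a + 2·b = 72;  2·a + 5·b = 2.
Eliminating b: 5·(row 1) − 2·(row 2) gives 366·a = 5·72 − 2·2 = 356, so a = 178/183.
Then b = (2 − 2·(178/183))/5 = 2/183.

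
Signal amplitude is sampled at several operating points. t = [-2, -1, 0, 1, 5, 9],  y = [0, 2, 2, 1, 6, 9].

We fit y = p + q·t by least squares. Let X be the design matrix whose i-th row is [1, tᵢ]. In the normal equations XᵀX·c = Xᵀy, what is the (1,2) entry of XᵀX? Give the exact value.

Row 1 ↔ basis 1, column 2 ↔ basis t, so (XᵀX)_{1,2} = Σᵢ t = (1)·(-2) + (1)·(-1) + (1)·(0) + (1)·(1) + (1)·(5) + (1)·(9) = 12.

12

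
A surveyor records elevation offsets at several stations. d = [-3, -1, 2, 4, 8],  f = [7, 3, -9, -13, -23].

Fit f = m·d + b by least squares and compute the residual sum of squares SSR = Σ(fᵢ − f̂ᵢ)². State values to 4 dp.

SSR = 7.3514

Normal-equation sums: Σd·d = 94, Σd = 10, Σ1 = 5.
Right-hand side: Σd·f = -278, Σf = -35.
Eliminating b: 5·(row 1) − 10·(row 2) gives 370·m = 5·(-278) − 10·(-35) = -1040, so m = -104/37.
Then b = ((-35) − 10·(-104/37))/5 = -51/37.
Residuals: -2/37, 58/37, -2, -14/37, 32/37; SSR = 272/37.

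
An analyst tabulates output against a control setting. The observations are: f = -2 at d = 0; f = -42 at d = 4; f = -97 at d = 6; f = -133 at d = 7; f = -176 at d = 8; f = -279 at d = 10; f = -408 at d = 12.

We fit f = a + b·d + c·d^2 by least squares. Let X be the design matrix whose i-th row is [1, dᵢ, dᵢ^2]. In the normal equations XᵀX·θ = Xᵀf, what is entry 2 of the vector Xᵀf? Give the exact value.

Entry 2 ↔ basis d, so (Xᵀf)_{2} = Σᵢ (d)·fᵢ = (0)·(-2) + (4)·(-42) + (6)·(-97) + (7)·(-133) + (8)·(-176) + (10)·(-279) + (12)·(-408) = -10775.

-10775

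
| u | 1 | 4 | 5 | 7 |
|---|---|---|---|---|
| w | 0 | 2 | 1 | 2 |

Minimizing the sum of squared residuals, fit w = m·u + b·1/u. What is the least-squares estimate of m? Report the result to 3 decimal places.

Sums needed: Σu·u = 91, Σu·1/u = 4, Σ1/u·1/u = 22009/19600.
And Σu·w = 27, Σ1/u·w = 69/70.
So XᵀX·[m, b]ᵀ = Xᵀw: [[91, 4]; [4, 22009/19600]]·[m, b]ᵀ = [27, 69/70]ᵀ.
Eliminating b: (22009/19600)·(row 1) − 4·(row 2) gives (241317/2800)·m = (22009/19600)·27 − 4·(69/70) = 516963/19600, so m = 172321/563073.
Then b = ((69/70) − 4·(172321/563073))/(22009/19600) = -17080/80439.

m = 0.306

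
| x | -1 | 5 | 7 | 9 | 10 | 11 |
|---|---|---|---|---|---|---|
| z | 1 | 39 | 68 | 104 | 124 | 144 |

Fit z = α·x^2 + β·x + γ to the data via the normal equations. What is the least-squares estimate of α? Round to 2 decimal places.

α = 0.92

From the data, Σx^2·x^2 = 34229, Σx^2·x = 3527, Σx^2 = 377, Σx·x = 377, Σx = 41, Σ1 = 6.
Moment sums: Σx^2·z = 42556, Σx·z = 4430, Σz = 480.
So MᵀM·[α, β, γ]ᵀ = Mᵀz: [[34229, 3527, 377]; [3527, 377, 41]; [377, 41, 6]]·[α, β, γ]ᵀ = [42556, 4430, 480]ᵀ.
Inverting the 3×3 Gram matrix, [α, β, γ]ᵀ = [45809/49980, 28751/9996, 22957/8330]ᵀ.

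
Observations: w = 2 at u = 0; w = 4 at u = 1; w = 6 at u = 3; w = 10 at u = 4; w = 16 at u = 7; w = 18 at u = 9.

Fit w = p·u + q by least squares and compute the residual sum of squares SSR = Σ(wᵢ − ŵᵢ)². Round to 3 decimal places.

SSR = 4.267

Compute the Gram sums: Σu·u = 156, Σu = 24, Σ1 = 6.
Moment sums: Σu·w = 336, Σw = 56.
XᵀX·[p, q]ᵀ = Xᵀw becomes [[156, 24]; [24, 6]]·[p, q]ᵀ = [336, 56]ᵀ.
Eliminating q: 6·(row 1) − 24·(row 2) gives 360·p = 6·336 − 24·56 = 672, so p = 28/15.
Then q = (56 − 24·(28/15))/6 = 28/15.
Residuals: 2/15, 4/15, -22/15, 2/3, 16/15, -2/3; SSR = 64/15.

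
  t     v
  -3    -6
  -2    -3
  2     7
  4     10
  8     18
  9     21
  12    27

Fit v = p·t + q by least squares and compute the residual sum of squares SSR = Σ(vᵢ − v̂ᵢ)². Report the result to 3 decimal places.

SSR = 3.032

Setting ∂/∂p … = 0 gives: 322·p + 30·q = 735;  30·p + 7·q = 74.
(Σt·t = 322, Σt = 30, Σ1 = 7, Σt·v = 735, Σv = 74.)
Determinant 322·7 − 30² = 1354.
p = (735·7 − 30·74)/1354 = 2925/1354; q = (322·74 − 30·735)/1354 = 889/677.
Residuals: -1127/1354, 5/677, 925/677, 31/677, -403/677, 331/1354, -160/677; SSR = 4105/1354.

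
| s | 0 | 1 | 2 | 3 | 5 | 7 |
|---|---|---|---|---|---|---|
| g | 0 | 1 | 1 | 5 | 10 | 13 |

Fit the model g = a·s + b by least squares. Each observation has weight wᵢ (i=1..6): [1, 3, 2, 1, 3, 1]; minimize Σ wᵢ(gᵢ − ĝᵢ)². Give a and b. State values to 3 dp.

a = 2.138, b = -1.400

Compute the Gram sums: Σwᵢ·s·s = 144, Σwᵢ·s = 32, Σwᵢ·1 = 11.
And Σwᵢ·s·g = 263, Σwᵢ·g = 53.
So AᵀWA·[a, b]ᵀ = AᵀWg: [[144, 32]; [32, 11]]·[a, b]ᵀ = [263, 53]ᵀ.
det = 144·11 − 32² = 560.
a = (263·11 − 32·53)/560 = 171/80; b = (144·53 − 32·263)/560 = -7/5.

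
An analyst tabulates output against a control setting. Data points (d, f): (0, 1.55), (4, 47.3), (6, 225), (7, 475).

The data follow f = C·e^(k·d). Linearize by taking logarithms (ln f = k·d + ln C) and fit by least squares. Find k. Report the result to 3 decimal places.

k = 0.821

Let Y = ln f. Fitting Y = k·d + ln C by least squares:
Σd = 17.0000, Σ(d)² = 101.0000, Σln f = 15.8742, Σd·ln f = 91.0658.
Equations: 101.0000·k + 17.0000·ln C = 91.0658;  17.0000·k + 4·ln C = 15.8742.
Slope k = (n·Σd·ln f − Σd·Σln f)/(n·Σ(d)² − (Σd)²) = (4·91.0658 − 17.0000·15.8742)/115.0000 = 0.82089; ln C = (Σln f − k·Σd)/n = 0.47976.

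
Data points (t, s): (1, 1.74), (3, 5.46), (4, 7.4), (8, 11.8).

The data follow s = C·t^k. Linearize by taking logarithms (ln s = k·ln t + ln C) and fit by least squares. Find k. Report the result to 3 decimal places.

Linearized form: ln s = k·ln t + ln C. From the 4 transformed points,
Σln t = 4.5643, Σ(ln t)² = 7.4528, Σln s = 6.7209, Σln t·ln s = 9.7717.
Equations: 7.4528·k + 4.5643·ln C = 9.7717;  4.5643·k + 4·ln C = 6.7209.
Slope k = (n·Σln t·ln s − Σln t·Σln s)/(n·Σ(ln t)² − (Σln t)²) = (4·9.7717 − 4.5643·6.7209)/8.9781 = 0.93677; ln C = (Σln s − k·Σln t)/n = 0.61129.

k = 0.937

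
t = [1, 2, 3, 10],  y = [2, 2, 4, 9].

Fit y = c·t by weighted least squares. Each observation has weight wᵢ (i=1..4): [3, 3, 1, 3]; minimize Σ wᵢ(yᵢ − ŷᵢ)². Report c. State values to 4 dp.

c = 0.9259

The normal system XᵀWX·[c]ᵀ = XᵀWy is [[324]]·[c]ᵀ = [300]ᵀ.
c = 300/324 = 0.925926.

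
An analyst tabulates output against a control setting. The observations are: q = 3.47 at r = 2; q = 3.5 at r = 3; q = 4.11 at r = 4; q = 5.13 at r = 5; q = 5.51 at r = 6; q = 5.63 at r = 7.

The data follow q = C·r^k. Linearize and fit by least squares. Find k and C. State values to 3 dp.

With ln qᵢ as the transformed response and ln rᵢ as the regressor:
Σln r = 8.5252, Σ(ln r)² = 13.1965, Σln q = 8.9801, Σln r·ln q = 13.2502.
Equations: 13.1965·k + 8.5252·ln C = 13.2502;  8.5252·k + 6·ln C = 8.9801.
Δ = 13.1965·6 − (8.5252)² = 6.5005; k = (13.2502·6 − 8.5252·8.9801)/6.5005 = 0.45293, ln C = (13.1965·8.9801 − 8.5252·13.2502)/6.5005 = 0.85314, so C = exp(0.85314) = 2.34700.

k = 0.453, C = 2.347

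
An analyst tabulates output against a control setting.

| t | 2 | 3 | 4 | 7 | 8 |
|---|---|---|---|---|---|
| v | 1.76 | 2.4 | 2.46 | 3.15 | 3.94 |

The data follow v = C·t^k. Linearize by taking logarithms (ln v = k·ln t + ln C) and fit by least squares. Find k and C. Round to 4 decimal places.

k = 0.5101, C = 1.2675

Taking logs, ln v = k·ln t + ln C, so regress ln v on ln t.
Σln t = 7.2034, Σ(ln t)² = 11.7199, Σln v = 4.8595, Σln t·ln v = 7.6856.
Equations: 11.7199·k + 7.2034·ln C = 7.6856;  7.2034·k + 5·ln C = 4.8595.
Δ = 11.7199·5 − (7.2034)² = 6.7102; k = (7.6856·5 − 7.2034·4.8595)/6.7102 = 0.51007, ln C = (11.7199·4.8595 − 7.2034·7.6856)/6.7102 = 0.23706, so C = exp(0.23706) = 1.26751.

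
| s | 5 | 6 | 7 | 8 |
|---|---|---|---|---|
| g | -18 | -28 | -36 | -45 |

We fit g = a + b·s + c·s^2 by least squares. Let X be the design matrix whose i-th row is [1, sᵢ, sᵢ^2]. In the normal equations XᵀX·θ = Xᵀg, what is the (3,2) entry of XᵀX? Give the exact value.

Row 3 ↔ basis s^2, column 2 ↔ basis s, so (XᵀX)_{3,2} = Σᵢ (s^2)·(s) = (25)·(5) + (36)·(6) + (49)·(7) + (64)·(8) = 1196.

1196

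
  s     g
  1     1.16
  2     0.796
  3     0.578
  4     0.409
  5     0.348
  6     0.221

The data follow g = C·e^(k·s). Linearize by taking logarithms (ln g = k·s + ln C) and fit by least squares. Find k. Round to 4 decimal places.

k = -0.3177

Let Y = ln g. Fitting Y = k·s + ln C by least squares:
Over the data: Σs = 21.0000, Σ(s)² = 91.0000, Σln g = -4.0871, Σs·ln g = -19.8639.
Normal system: [[91.0000, 21.0000]; [21.0000, 6]]·[k, ln C]ᵀ = [-19.8639, -4.0871]ᵀ.
Solving (det = 105.0000): k = -0.31766, ln C = 0.43063.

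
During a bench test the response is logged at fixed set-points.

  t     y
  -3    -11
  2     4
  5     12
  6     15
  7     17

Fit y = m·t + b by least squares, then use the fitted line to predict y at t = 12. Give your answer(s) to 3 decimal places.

The normal equations are: 123·m + 17·b = 310;  17·m + 5·b = 37.
(Σt·t = 123, Σt = 17, Σ1 = 5, Σt·y = 310, Σy = 37.)
Δ = 123·5 − 17² = 326.
m = (310·5 − 17·37)/326 = 921/326; b = (123·37 − 17·310)/326 = -719/326.
At t = 12: ŷ = (921/326)·(12) + (-719/326)·(1) = 10333/326.

ŷ = 31.696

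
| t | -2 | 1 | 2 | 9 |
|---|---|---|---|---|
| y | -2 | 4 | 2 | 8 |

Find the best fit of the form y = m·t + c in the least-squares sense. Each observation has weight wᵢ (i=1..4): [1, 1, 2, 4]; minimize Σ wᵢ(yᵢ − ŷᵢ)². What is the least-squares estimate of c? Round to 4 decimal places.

c = 0.8085

Normal-equation sums: Σwᵢ·t·t = 337, Σwᵢ·t = 39, Σwᵢ·1 = 8.
And Σwᵢ·t·y = 304, Σwᵢ·y = 38.
So MᵀWM·[m, c]ᵀ = MᵀWy: [[337, 39]; [39, 8]]·[m, c]ᵀ = [304, 38]ᵀ.
Eliminating c: 8·(row 1) − 39·(row 2) gives 1175·m = 8·304 − 39·38 = 950, so m = 38/47.
Then c = (38 − 39·(38/47))/8 = 38/47.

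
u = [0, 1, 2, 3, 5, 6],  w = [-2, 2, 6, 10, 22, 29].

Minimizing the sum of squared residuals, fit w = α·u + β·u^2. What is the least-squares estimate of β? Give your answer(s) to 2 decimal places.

The normal equations are: 75·α + 377·β = 328;  377·α + 2019·β = 1710.
(Σu·u = 75, Σu·u^2 = 377, Σu^2·u^2 = 2019, Σu·w = 328, Σu^2·w = 1710.)
Eliminating β: 2019·(row 1) − 377·(row 2) gives 9296·α = 2019·328 − 377·1710 = 17562, so α = 8781/4648.
Then β = (1710 − 377·(8781/4648))/2019 = 2297/4648.

β = 0.49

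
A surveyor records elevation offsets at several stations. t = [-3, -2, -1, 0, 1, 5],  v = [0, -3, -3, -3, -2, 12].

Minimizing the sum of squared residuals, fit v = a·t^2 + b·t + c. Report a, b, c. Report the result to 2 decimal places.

Entries of XᵀX: Σt^2·t^2 = 724, Σt^2·t = 90, Σt^2 = 40, Σt·t = 40, Σt = 0, Σ1 = 6.
For Xᵀv: Σt^2·v = 283, Σt·v = 67, Σv = 1.
XᵀX·[a, b, c]ᵀ = Xᵀv becomes [[724, 90, 40]; [90, 40, 0]; [40, 0, 6]]·[a, b, c]ᵀ = [283, 67, 1]ᵀ.
Row-reducing yields a = 137/278, b = 787/1390, c = -867/278.

a = 0.49, b = 0.57, c = -3.12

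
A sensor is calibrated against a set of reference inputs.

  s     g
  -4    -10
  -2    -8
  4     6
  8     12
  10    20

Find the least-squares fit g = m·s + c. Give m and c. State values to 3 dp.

m = 2.097, c = -2.710

From the data, Σs·s = 200, Σs = 16, Σ1 = 5.
Right-hand side: Σs·g = 376, Σg = 20.
AᵀA·[m, c]ᵀ = Aᵀg becomes [[200, 16]; [16, 5]]·[m, c]ᵀ = [376, 20]ᵀ.
Determinant 200·5 − 16² = 744.
m = (376·5 − 16·20)/744 = 65/31; c = (200·20 − 16·376)/744 = -84/31.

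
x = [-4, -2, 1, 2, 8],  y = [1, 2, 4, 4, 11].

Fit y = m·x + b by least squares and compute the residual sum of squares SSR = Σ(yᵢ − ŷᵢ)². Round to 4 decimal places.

SSR = 2.8667

Compute the Gram sums: Σx·x = 89, Σx = 5, Σ1 = 5.
For Aᵀy: Σx·y = 92, Σy = 22.
Normal equations: [[89, 5]; [5, 5]]·[m, b]ᵀ = [92, 22]ᵀ.
det = 89·5 − 5² = 420.
m = (92·5 − 5·22)/420 = 5/6; b = (89·22 − 5·92)/420 = 107/30.
Residuals: 23/30, 1/10, -2/5, -37/30, 23/30; SSR = 43/15.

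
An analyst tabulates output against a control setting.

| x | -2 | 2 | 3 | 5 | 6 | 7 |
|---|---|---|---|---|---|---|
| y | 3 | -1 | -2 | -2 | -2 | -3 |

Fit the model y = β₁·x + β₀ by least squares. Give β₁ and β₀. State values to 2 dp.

The normal equations are: 127·β₁ + 21·β₀ = -57;  21·β₁ + 6·β₀ = -7.
Eliminating β₀: 6·(row 1) − 21·(row 2) gives 321·β₁ = 6·(-57) − 21·(-7) = -195, so β₁ = -65/107.
Then β₀ = ((-7) − 21·(-65/107))/6 = 308/321.

β₁ = -0.61, β₀ = 0.96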